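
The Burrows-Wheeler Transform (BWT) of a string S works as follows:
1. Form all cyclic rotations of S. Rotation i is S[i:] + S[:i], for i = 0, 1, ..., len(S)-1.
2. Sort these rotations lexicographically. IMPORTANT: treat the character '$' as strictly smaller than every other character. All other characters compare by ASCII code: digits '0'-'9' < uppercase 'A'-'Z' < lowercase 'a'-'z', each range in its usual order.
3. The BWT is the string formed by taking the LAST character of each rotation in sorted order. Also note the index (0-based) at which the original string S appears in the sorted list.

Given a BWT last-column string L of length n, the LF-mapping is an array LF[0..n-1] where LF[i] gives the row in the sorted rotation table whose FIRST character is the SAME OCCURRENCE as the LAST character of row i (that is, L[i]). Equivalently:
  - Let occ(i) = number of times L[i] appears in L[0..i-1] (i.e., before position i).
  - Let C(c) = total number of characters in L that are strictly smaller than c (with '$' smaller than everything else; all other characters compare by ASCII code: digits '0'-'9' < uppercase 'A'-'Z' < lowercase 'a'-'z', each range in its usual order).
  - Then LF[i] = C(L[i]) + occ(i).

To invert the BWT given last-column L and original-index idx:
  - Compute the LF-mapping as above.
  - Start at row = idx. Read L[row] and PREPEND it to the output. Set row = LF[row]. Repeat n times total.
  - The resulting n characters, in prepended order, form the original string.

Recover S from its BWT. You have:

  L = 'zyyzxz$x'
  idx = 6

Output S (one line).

Answer: zyxyxzz$

Derivation:
LF mapping: 5 3 4 6 1 7 0 2
Walk LF starting at row 6, prepending L[row]:
  step 1: row=6, L[6]='$', prepend. Next row=LF[6]=0
  step 2: row=0, L[0]='z', prepend. Next row=LF[0]=5
  step 3: row=5, L[5]='z', prepend. Next row=LF[5]=7
  step 4: row=7, L[7]='x', prepend. Next row=LF[7]=2
  step 5: row=2, L[2]='y', prepend. Next row=LF[2]=4
  step 6: row=4, L[4]='x', prepend. Next row=LF[4]=1
  step 7: row=1, L[1]='y', prepend. Next row=LF[1]=3
  step 8: row=3, L[3]='z', prepend. Next row=LF[3]=6
Reversed output: zyxyxzz$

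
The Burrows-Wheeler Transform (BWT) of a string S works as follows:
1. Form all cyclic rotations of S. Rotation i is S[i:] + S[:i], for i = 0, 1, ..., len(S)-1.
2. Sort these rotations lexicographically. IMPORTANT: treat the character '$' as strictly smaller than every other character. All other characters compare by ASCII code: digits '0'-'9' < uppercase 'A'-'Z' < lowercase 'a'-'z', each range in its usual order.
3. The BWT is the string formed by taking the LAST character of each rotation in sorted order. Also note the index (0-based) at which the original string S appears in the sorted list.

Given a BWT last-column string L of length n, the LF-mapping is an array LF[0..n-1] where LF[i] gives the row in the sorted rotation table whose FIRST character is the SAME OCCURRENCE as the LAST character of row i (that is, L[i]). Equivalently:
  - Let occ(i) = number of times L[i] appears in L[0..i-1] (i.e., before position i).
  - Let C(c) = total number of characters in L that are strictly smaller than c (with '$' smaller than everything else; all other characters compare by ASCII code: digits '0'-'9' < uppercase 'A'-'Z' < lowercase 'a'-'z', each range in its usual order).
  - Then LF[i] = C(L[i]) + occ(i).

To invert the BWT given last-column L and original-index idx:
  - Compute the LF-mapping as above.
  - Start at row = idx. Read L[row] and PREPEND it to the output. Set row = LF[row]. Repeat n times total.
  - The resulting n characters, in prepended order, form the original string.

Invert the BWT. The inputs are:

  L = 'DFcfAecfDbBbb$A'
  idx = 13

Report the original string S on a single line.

Answer: fBcAfbbeDbcFAD$

Derivation:
LF mapping: 4 6 10 13 1 12 11 14 5 7 3 8 9 0 2
Walk LF starting at row 13, prepending L[row]:
  step 1: row=13, L[13]='$', prepend. Next row=LF[13]=0
  step 2: row=0, L[0]='D', prepend. Next row=LF[0]=4
  step 3: row=4, L[4]='A', prepend. Next row=LF[4]=1
  step 4: row=1, L[1]='F', prepend. Next row=LF[1]=6
  step 5: row=6, L[6]='c', prepend. Next row=LF[6]=11
  step 6: row=11, L[11]='b', prepend. Next row=LF[11]=8
  step 7: row=8, L[8]='D', prepend. Next row=LF[8]=5
  step 8: row=5, L[5]='e', prepend. Next row=LF[5]=12
  step 9: row=12, L[12]='b', prepend. Next row=LF[12]=9
  step 10: row=9, L[9]='b', prepend. Next row=LF[9]=7
  step 11: row=7, L[7]='f', prepend. Next row=LF[7]=14
  step 12: row=14, L[14]='A', prepend. Next row=LF[14]=2
  step 13: row=2, L[2]='c', prepend. Next row=LF[2]=10
  step 14: row=10, L[10]='B', prepend. Next row=LF[10]=3
  step 15: row=3, L[3]='f', prepend. Next row=LF[3]=13
Reversed output: fBcAfbbeDbcFAD$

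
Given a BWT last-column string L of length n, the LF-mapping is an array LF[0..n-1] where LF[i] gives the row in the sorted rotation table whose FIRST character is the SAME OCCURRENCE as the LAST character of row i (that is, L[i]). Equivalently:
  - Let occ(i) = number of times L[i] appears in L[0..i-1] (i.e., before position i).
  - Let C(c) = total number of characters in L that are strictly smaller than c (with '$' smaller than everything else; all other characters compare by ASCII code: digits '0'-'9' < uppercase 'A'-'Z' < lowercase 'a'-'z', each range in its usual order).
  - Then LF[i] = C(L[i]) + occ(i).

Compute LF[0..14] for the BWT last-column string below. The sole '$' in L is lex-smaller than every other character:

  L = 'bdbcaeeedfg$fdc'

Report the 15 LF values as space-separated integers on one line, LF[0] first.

Answer: 2 6 3 4 1 9 10 11 7 12 14 0 13 8 5

Derivation:
Char counts: '$':1, 'a':1, 'b':2, 'c':2, 'd':3, 'e':3, 'f':2, 'g':1
C (first-col start): C('$')=0, C('a')=1, C('b')=2, C('c')=4, C('d')=6, C('e')=9, C('f')=12, C('g')=14
L[0]='b': occ=0, LF[0]=C('b')+0=2+0=2
L[1]='d': occ=0, LF[1]=C('d')+0=6+0=6
L[2]='b': occ=1, LF[2]=C('b')+1=2+1=3
L[3]='c': occ=0, LF[3]=C('c')+0=4+0=4
L[4]='a': occ=0, LF[4]=C('a')+0=1+0=1
L[5]='e': occ=0, LF[5]=C('e')+0=9+0=9
L[6]='e': occ=1, LF[6]=C('e')+1=9+1=10
L[7]='e': occ=2, LF[7]=C('e')+2=9+2=11
L[8]='d': occ=1, LF[8]=C('d')+1=6+1=7
L[9]='f': occ=0, LF[9]=C('f')+0=12+0=12
L[10]='g': occ=0, LF[10]=C('g')+0=14+0=14
L[11]='$': occ=0, LF[11]=C('$')+0=0+0=0
L[12]='f': occ=1, LF[12]=C('f')+1=12+1=13
L[13]='d': occ=2, LF[13]=C('d')+2=6+2=8
L[14]='c': occ=1, LF[14]=C('c')+1=4+1=5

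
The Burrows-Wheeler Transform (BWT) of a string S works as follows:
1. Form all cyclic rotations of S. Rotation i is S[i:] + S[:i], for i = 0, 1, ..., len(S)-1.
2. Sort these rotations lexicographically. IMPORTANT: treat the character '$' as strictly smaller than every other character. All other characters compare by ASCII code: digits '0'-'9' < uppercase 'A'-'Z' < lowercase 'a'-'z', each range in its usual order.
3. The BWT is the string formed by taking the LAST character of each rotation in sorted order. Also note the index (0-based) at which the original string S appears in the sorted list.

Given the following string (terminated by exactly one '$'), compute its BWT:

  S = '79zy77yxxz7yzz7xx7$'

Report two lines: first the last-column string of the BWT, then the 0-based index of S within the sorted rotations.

All 19 rotations (rotation i = S[i:]+S[:i]):
  rot[0] = 79zy77yxxz7yzz7xx7$
  rot[1] = 9zy77yxxz7yzz7xx7$7
  rot[2] = zy77yxxz7yzz7xx7$79
  rot[3] = y77yxxz7yzz7xx7$79z
  rot[4] = 77yxxz7yzz7xx7$79zy
  rot[5] = 7yxxz7yzz7xx7$79zy7
  rot[6] = yxxz7yzz7xx7$79zy77
  rot[7] = xxz7yzz7xx7$79zy77y
  rot[8] = xz7yzz7xx7$79zy77yx
  rot[9] = z7yzz7xx7$79zy77yxx
  rot[10] = 7yzz7xx7$79zy77yxxz
  rot[11] = yzz7xx7$79zy77yxxz7
  rot[12] = zz7xx7$79zy77yxxz7y
  rot[13] = z7xx7$79zy77yxxz7yz
  rot[14] = 7xx7$79zy77yxxz7yzz
  rot[15] = xx7$79zy77yxxz7yzz7
  rot[16] = x7$79zy77yxxz7yzz7x
  rot[17] = 7$79zy77yxxz7yzz7xx
  rot[18] = $79zy77yxxz7yzz7xx7
Sorted (with $ < everything):
  sorted[0] = $79zy77yxxz7yzz7xx7  (last char: '7')
  sorted[1] = 7$79zy77yxxz7yzz7xx  (last char: 'x')
  sorted[2] = 77yxxz7yzz7xx7$79zy  (last char: 'y')
  sorted[3] = 79zy77yxxz7yzz7xx7$  (last char: '$')
  sorted[4] = 7xx7$79zy77yxxz7yzz  (last char: 'z')
  sorted[5] = 7yxxz7yzz7xx7$79zy7  (last char: '7')
  sorted[6] = 7yzz7xx7$79zy77yxxz  (last char: 'z')
  sorted[7] = 9zy77yxxz7yzz7xx7$7  (last char: '7')
  sorted[8] = x7$79zy77yxxz7yzz7x  (last char: 'x')
  sorted[9] = xx7$79zy77yxxz7yzz7  (last char: '7')
  sorted[10] = xxz7yzz7xx7$79zy77y  (last char: 'y')
  sorted[11] = xz7yzz7xx7$79zy77yx  (last char: 'x')
  sorted[12] = y77yxxz7yzz7xx7$79z  (last char: 'z')
  sorted[13] = yxxz7yzz7xx7$79zy77  (last char: '7')
  sorted[14] = yzz7xx7$79zy77yxxz7  (last char: '7')
  sorted[15] = z7xx7$79zy77yxxz7yz  (last char: 'z')
  sorted[16] = z7yzz7xx7$79zy77yxx  (last char: 'x')
  sorted[17] = zy77yxxz7yzz7xx7$79  (last char: '9')
  sorted[18] = zz7xx7$79zy77yxxz7y  (last char: 'y')
Last column: 7xy$z7z7x7yxz77zx9y
Original string S is at sorted index 3

Answer: 7xy$z7z7x7yxz77zx9y
3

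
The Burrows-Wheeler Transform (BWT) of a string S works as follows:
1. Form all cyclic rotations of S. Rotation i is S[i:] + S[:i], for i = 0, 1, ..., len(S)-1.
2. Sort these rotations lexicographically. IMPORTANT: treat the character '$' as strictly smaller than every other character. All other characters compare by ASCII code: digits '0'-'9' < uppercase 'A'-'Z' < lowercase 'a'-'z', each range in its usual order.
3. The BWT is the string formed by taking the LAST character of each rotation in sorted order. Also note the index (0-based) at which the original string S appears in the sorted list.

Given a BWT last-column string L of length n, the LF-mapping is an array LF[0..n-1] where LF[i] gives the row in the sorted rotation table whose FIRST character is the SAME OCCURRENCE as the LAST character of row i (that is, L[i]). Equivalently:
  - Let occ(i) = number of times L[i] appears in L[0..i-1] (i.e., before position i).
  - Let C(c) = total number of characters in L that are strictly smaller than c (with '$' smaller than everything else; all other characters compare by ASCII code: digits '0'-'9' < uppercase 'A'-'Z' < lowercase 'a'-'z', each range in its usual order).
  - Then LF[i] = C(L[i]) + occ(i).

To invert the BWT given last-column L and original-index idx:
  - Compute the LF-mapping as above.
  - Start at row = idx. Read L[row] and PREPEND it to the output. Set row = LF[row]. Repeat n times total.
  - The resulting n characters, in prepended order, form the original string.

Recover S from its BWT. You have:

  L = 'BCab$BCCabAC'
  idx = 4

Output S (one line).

LF mapping: 2 4 8 10 0 3 5 6 9 11 1 7
Walk LF starting at row 4, prepending L[row]:
  step 1: row=4, L[4]='$', prepend. Next row=LF[4]=0
  step 2: row=0, L[0]='B', prepend. Next row=LF[0]=2
  step 3: row=2, L[2]='a', prepend. Next row=LF[2]=8
  step 4: row=8, L[8]='a', prepend. Next row=LF[8]=9
  step 5: row=9, L[9]='b', prepend. Next row=LF[9]=11
  step 6: row=11, L[11]='C', prepend. Next row=LF[11]=7
  step 7: row=7, L[7]='C', prepend. Next row=LF[7]=6
  step 8: row=6, L[6]='C', prepend. Next row=LF[6]=5
  step 9: row=5, L[5]='B', prepend. Next row=LF[5]=3
  step 10: row=3, L[3]='b', prepend. Next row=LF[3]=10
  step 11: row=10, L[10]='A', prepend. Next row=LF[10]=1
  step 12: row=1, L[1]='C', prepend. Next row=LF[1]=4
Reversed output: CAbBCCCbaaB$

Answer: CAbBCCCbaaB$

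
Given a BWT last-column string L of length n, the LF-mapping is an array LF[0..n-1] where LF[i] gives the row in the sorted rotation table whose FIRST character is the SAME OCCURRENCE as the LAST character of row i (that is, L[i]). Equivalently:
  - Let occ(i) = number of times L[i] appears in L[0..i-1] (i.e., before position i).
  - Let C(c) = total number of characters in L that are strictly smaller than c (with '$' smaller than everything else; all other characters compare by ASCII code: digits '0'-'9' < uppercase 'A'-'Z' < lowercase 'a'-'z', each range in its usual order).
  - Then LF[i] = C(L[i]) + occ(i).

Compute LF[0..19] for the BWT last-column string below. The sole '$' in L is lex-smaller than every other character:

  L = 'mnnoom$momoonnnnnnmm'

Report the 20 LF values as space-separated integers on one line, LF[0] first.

Char counts: '$':1, 'm':6, 'n':8, 'o':5
C (first-col start): C('$')=0, C('m')=1, C('n')=7, C('o')=15
L[0]='m': occ=0, LF[0]=C('m')+0=1+0=1
L[1]='n': occ=0, LF[1]=C('n')+0=7+0=7
L[2]='n': occ=1, LF[2]=C('n')+1=7+1=8
L[3]='o': occ=0, LF[3]=C('o')+0=15+0=15
L[4]='o': occ=1, LF[4]=C('o')+1=15+1=16
L[5]='m': occ=1, LF[5]=C('m')+1=1+1=2
L[6]='$': occ=0, LF[6]=C('$')+0=0+0=0
L[7]='m': occ=2, LF[7]=C('m')+2=1+2=3
L[8]='o': occ=2, LF[8]=C('o')+2=15+2=17
L[9]='m': occ=3, LF[9]=C('m')+3=1+3=4
L[10]='o': occ=3, LF[10]=C('o')+3=15+3=18
L[11]='o': occ=4, LF[11]=C('o')+4=15+4=19
L[12]='n': occ=2, LF[12]=C('n')+2=7+2=9
L[13]='n': occ=3, LF[13]=C('n')+3=7+3=10
L[14]='n': occ=4, LF[14]=C('n')+4=7+4=11
L[15]='n': occ=5, LF[15]=C('n')+5=7+5=12
L[16]='n': occ=6, LF[16]=C('n')+6=7+6=13
L[17]='n': occ=7, LF[17]=C('n')+7=7+7=14
L[18]='m': occ=4, LF[18]=C('m')+4=1+4=5
L[19]='m': occ=5, LF[19]=C('m')+5=1+5=6

Answer: 1 7 8 15 16 2 0 3 17 4 18 19 9 10 11 12 13 14 5 6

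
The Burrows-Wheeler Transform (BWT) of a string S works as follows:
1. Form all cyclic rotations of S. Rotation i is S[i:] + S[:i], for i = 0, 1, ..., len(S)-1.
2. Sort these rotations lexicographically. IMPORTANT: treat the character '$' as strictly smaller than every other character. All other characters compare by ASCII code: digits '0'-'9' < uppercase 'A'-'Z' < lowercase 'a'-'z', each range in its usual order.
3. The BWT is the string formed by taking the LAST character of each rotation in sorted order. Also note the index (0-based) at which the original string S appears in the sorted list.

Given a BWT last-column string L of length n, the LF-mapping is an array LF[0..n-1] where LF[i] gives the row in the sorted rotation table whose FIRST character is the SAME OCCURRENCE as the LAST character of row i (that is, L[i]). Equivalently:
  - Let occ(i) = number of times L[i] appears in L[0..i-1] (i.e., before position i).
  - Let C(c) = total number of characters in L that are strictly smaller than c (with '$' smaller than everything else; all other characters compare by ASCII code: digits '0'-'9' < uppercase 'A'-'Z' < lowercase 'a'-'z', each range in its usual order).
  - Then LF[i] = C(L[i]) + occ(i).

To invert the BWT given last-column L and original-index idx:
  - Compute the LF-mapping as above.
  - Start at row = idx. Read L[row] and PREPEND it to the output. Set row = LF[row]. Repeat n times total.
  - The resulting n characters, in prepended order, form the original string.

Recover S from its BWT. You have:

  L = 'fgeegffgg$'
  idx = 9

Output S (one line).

Answer: gggffgeef$

Derivation:
LF mapping: 3 6 1 2 7 4 5 8 9 0
Walk LF starting at row 9, prepending L[row]:
  step 1: row=9, L[9]='$', prepend. Next row=LF[9]=0
  step 2: row=0, L[0]='f', prepend. Next row=LF[0]=3
  step 3: row=3, L[3]='e', prepend. Next row=LF[3]=2
  step 4: row=2, L[2]='e', prepend. Next row=LF[2]=1
  step 5: row=1, L[1]='g', prepend. Next row=LF[1]=6
  step 6: row=6, L[6]='f', prepend. Next row=LF[6]=5
  step 7: row=5, L[5]='f', prepend. Next row=LF[5]=4
  step 8: row=4, L[4]='g', prepend. Next row=LF[4]=7
  step 9: row=7, L[7]='g', prepend. Next row=LF[7]=8
  step 10: row=8, L[8]='g', prepend. Next row=LF[8]=9
Reversed output: gggffgeef$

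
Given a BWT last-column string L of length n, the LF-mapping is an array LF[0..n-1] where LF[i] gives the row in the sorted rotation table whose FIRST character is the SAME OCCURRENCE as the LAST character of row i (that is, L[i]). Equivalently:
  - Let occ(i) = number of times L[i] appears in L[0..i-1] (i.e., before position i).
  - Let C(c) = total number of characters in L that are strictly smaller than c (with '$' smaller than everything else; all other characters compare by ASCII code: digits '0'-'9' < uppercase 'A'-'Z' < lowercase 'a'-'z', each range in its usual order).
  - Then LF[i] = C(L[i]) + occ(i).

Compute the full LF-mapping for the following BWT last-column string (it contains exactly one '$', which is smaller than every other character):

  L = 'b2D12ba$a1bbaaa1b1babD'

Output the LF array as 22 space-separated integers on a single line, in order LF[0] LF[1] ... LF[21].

Char counts: '$':1, '1':4, '2':2, 'D':2, 'a':6, 'b':7
C (first-col start): C('$')=0, C('1')=1, C('2')=5, C('D')=7, C('a')=9, C('b')=15
L[0]='b': occ=0, LF[0]=C('b')+0=15+0=15
L[1]='2': occ=0, LF[1]=C('2')+0=5+0=5
L[2]='D': occ=0, LF[2]=C('D')+0=7+0=7
L[3]='1': occ=0, LF[3]=C('1')+0=1+0=1
L[4]='2': occ=1, LF[4]=C('2')+1=5+1=6
L[5]='b': occ=1, LF[5]=C('b')+1=15+1=16
L[6]='a': occ=0, LF[6]=C('a')+0=9+0=9
L[7]='$': occ=0, LF[7]=C('$')+0=0+0=0
L[8]='a': occ=1, LF[8]=C('a')+1=9+1=10
L[9]='1': occ=1, LF[9]=C('1')+1=1+1=2
L[10]='b': occ=2, LF[10]=C('b')+2=15+2=17
L[11]='b': occ=3, LF[11]=C('b')+3=15+3=18
L[12]='a': occ=2, LF[12]=C('a')+2=9+2=11
L[13]='a': occ=3, LF[13]=C('a')+3=9+3=12
L[14]='a': occ=4, LF[14]=C('a')+4=9+4=13
L[15]='1': occ=2, LF[15]=C('1')+2=1+2=3
L[16]='b': occ=4, LF[16]=C('b')+4=15+4=19
L[17]='1': occ=3, LF[17]=C('1')+3=1+3=4
L[18]='b': occ=5, LF[18]=C('b')+5=15+5=20
L[19]='a': occ=5, LF[19]=C('a')+5=9+5=14
L[20]='b': occ=6, LF[20]=C('b')+6=15+6=21
L[21]='D': occ=1, LF[21]=C('D')+1=7+1=8

Answer: 15 5 7 1 6 16 9 0 10 2 17 18 11 12 13 3 19 4 20 14 21 8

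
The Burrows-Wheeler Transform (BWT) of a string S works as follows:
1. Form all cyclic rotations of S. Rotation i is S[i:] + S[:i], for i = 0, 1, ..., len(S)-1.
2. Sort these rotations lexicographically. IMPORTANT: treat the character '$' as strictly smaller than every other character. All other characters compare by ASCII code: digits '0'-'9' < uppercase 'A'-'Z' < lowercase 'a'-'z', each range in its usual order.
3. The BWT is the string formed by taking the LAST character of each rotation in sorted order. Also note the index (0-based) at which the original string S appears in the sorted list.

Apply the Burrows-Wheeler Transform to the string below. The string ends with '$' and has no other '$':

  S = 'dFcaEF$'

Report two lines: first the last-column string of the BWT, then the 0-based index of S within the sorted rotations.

All 7 rotations (rotation i = S[i:]+S[:i]):
  rot[0] = dFcaEF$
  rot[1] = FcaEF$d
  rot[2] = caEF$dF
  rot[3] = aEF$dFc
  rot[4] = EF$dFca
  rot[5] = F$dFcaE
  rot[6] = $dFcaEF
Sorted (with $ < everything):
  sorted[0] = $dFcaEF  (last char: 'F')
  sorted[1] = EF$dFca  (last char: 'a')
  sorted[2] = F$dFcaE  (last char: 'E')
  sorted[3] = FcaEF$d  (last char: 'd')
  sorted[4] = aEF$dFc  (last char: 'c')
  sorted[5] = caEF$dF  (last char: 'F')
  sorted[6] = dFcaEF$  (last char: '$')
Last column: FaEdcF$
Original string S is at sorted index 6

Answer: FaEdcF$
6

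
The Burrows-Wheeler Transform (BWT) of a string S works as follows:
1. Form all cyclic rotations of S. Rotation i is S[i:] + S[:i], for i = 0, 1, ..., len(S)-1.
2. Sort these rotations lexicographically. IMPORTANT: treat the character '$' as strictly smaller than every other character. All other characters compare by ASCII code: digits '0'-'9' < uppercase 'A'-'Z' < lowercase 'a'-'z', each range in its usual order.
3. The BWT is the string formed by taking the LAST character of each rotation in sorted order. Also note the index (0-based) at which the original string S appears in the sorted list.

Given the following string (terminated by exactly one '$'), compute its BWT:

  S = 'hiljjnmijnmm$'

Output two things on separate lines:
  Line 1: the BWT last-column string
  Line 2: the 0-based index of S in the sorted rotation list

Answer: m$mhljiimnnjj
1

Derivation:
All 13 rotations (rotation i = S[i:]+S[:i]):
  rot[0] = hiljjnmijnmm$
  rot[1] = iljjnmijnmm$h
  rot[2] = ljjnmijnmm$hi
  rot[3] = jjnmijnmm$hil
  rot[4] = jnmijnmm$hilj
  rot[5] = nmijnmm$hiljj
  rot[6] = mijnmm$hiljjn
  rot[7] = ijnmm$hiljjnm
  rot[8] = jnmm$hiljjnmi
  rot[9] = nmm$hiljjnmij
  rot[10] = mm$hiljjnmijn
  rot[11] = m$hiljjnmijnm
  rot[12] = $hiljjnmijnmm
Sorted (with $ < everything):
  sorted[0] = $hiljjnmijnmm  (last char: 'm')
  sorted[1] = hiljjnmijnmm$  (last char: '$')
  sorted[2] = ijnmm$hiljjnm  (last char: 'm')
  sorted[3] = iljjnmijnmm$h  (last char: 'h')
  sorted[4] = jjnmijnmm$hil  (last char: 'l')
  sorted[5] = jnmijnmm$hilj  (last char: 'j')
  sorted[6] = jnmm$hiljjnmi  (last char: 'i')
  sorted[7] = ljjnmijnmm$hi  (last char: 'i')
  sorted[8] = m$hiljjnmijnm  (last char: 'm')
  sorted[9] = mijnmm$hiljjn  (last char: 'n')
  sorted[10] = mm$hiljjnmijn  (last char: 'n')
  sorted[11] = nmijnmm$hiljj  (last char: 'j')
  sorted[12] = nmm$hiljjnmij  (last char: 'j')
Last column: m$mhljiimnnjj
Original string S is at sorted index 1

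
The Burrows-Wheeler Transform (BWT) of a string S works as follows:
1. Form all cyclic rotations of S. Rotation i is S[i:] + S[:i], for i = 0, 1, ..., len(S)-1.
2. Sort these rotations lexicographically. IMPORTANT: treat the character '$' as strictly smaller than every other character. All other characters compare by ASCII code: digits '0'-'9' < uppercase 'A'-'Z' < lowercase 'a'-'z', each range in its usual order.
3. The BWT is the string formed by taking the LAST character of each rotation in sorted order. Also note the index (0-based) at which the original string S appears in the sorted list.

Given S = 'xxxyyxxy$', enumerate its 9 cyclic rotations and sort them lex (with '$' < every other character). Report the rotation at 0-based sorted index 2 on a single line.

Answer: xxy$xxxyy

Derivation:
All 9 rotations (rotation i = S[i:]+S[:i]):
  rot[0] = xxxyyxxy$
  rot[1] = xxyyxxy$x
  rot[2] = xyyxxy$xx
  rot[3] = yyxxy$xxx
  rot[4] = yxxy$xxxy
  rot[5] = xxy$xxxyy
  rot[6] = xy$xxxyyx
  rot[7] = y$xxxyyxx
  rot[8] = $xxxyyxxy
Sorted (with $ < everything):
  sorted[0] = $xxxyyxxy
  sorted[1] = xxxyyxxy$
  sorted[2] = xxy$xxxyy
  sorted[3] = xxyyxxy$x
  sorted[4] = xy$xxxyyx
  sorted[5] = xyyxxy$xx
  sorted[6] = y$xxxyyxx
  sorted[7] = yxxy$xxxy
  sorted[8] = yyxxy$xxx
sorted[2] = xxy$xxxyy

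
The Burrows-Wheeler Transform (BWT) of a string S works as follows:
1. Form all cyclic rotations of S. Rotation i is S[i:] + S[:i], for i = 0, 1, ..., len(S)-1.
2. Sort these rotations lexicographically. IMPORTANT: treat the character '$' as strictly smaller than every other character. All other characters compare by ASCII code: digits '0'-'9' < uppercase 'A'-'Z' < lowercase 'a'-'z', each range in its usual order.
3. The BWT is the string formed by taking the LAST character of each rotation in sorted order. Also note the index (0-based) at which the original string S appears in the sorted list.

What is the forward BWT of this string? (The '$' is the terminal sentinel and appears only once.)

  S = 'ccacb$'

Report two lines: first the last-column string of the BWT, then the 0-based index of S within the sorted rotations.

All 6 rotations (rotation i = S[i:]+S[:i]):
  rot[0] = ccacb$
  rot[1] = cacb$c
  rot[2] = acb$cc
  rot[3] = cb$cca
  rot[4] = b$ccac
  rot[5] = $ccacb
Sorted (with $ < everything):
  sorted[0] = $ccacb  (last char: 'b')
  sorted[1] = acb$cc  (last char: 'c')
  sorted[2] = b$ccac  (last char: 'c')
  sorted[3] = cacb$c  (last char: 'c')
  sorted[4] = cb$cca  (last char: 'a')
  sorted[5] = ccacb$  (last char: '$')
Last column: bccca$
Original string S is at sorted index 5

Answer: bccca$
5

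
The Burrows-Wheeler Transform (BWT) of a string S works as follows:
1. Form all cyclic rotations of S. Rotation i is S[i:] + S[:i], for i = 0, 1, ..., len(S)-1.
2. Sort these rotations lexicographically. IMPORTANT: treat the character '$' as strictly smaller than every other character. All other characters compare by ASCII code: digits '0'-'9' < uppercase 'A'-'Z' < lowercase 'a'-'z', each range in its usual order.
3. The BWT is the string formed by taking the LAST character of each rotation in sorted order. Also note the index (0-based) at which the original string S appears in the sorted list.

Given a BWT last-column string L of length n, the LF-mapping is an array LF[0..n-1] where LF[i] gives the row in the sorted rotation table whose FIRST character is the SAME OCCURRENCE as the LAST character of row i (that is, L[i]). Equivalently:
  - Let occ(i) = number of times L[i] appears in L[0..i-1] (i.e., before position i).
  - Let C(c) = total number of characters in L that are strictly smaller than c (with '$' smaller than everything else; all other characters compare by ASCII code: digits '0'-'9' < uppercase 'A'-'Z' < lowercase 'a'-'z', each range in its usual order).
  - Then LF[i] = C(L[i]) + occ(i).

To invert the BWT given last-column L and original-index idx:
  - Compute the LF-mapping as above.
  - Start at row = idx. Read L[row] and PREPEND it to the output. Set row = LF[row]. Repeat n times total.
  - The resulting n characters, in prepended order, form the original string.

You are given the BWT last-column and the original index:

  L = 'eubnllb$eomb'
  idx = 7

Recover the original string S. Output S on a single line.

LF mapping: 4 11 1 9 6 7 2 0 5 10 8 3
Walk LF starting at row 7, prepending L[row]:
  step 1: row=7, L[7]='$', prepend. Next row=LF[7]=0
  step 2: row=0, L[0]='e', prepend. Next row=LF[0]=4
  step 3: row=4, L[4]='l', prepend. Next row=LF[4]=6
  step 4: row=6, L[6]='b', prepend. Next row=LF[6]=2
  step 5: row=2, L[2]='b', prepend. Next row=LF[2]=1
  step 6: row=1, L[1]='u', prepend. Next row=LF[1]=11
  step 7: row=11, L[11]='b', prepend. Next row=LF[11]=3
  step 8: row=3, L[3]='n', prepend. Next row=LF[3]=9
  step 9: row=9, L[9]='o', prepend. Next row=LF[9]=10
  step 10: row=10, L[10]='m', prepend. Next row=LF[10]=8
  step 11: row=8, L[8]='e', prepend. Next row=LF[8]=5
  step 12: row=5, L[5]='l', prepend. Next row=LF[5]=7
Reversed output: lemonbubble$

Answer: lemonbubble$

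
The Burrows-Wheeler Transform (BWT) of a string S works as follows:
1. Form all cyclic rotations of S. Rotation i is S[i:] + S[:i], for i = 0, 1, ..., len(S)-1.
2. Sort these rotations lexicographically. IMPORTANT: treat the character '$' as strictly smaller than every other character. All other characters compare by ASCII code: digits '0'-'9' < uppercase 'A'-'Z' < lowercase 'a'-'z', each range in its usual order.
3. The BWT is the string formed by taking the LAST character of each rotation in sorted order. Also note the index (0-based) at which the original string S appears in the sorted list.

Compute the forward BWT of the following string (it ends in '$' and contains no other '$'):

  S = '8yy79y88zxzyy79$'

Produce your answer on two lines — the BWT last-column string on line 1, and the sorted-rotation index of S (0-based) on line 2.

Answer: 9yyy$877zyy9z88x
4

Derivation:
All 16 rotations (rotation i = S[i:]+S[:i]):
  rot[0] = 8yy79y88zxzyy79$
  rot[1] = yy79y88zxzyy79$8
  rot[2] = y79y88zxzyy79$8y
  rot[3] = 79y88zxzyy79$8yy
  rot[4] = 9y88zxzyy79$8yy7
  rot[5] = y88zxzyy79$8yy79
  rot[6] = 88zxzyy79$8yy79y
  rot[7] = 8zxzyy79$8yy79y8
  rot[8] = zxzyy79$8yy79y88
  rot[9] = xzyy79$8yy79y88z
  rot[10] = zyy79$8yy79y88zx
  rot[11] = yy79$8yy79y88zxz
  rot[12] = y79$8yy79y88zxzy
  rot[13] = 79$8yy79y88zxzyy
  rot[14] = 9$8yy79y88zxzyy7
  rot[15] = $8yy79y88zxzyy79
Sorted (with $ < everything):
  sorted[0] = $8yy79y88zxzyy79  (last char: '9')
  sorted[1] = 79$8yy79y88zxzyy  (last char: 'y')
  sorted[2] = 79y88zxzyy79$8yy  (last char: 'y')
  sorted[3] = 88zxzyy79$8yy79y  (last char: 'y')
  sorted[4] = 8yy79y88zxzyy79$  (last char: '$')
  sorted[5] = 8zxzyy79$8yy79y8  (last char: '8')
  sorted[6] = 9$8yy79y88zxzyy7  (last char: '7')
  sorted[7] = 9y88zxzyy79$8yy7  (last char: '7')
  sorted[8] = xzyy79$8yy79y88z  (last char: 'z')
  sorted[9] = y79$8yy79y88zxzy  (last char: 'y')
  sorted[10] = y79y88zxzyy79$8y  (last char: 'y')
  sorted[11] = y88zxzyy79$8yy79  (last char: '9')
  sorted[12] = yy79$8yy79y88zxz  (last char: 'z')
  sorted[13] = yy79y88zxzyy79$8  (last char: '8')
  sorted[14] = zxzyy79$8yy79y88  (last char: '8')
  sorted[15] = zyy79$8yy79y88zx  (last char: 'x')
Last column: 9yyy$877zyy9z88x
Original string S is at sorted index 4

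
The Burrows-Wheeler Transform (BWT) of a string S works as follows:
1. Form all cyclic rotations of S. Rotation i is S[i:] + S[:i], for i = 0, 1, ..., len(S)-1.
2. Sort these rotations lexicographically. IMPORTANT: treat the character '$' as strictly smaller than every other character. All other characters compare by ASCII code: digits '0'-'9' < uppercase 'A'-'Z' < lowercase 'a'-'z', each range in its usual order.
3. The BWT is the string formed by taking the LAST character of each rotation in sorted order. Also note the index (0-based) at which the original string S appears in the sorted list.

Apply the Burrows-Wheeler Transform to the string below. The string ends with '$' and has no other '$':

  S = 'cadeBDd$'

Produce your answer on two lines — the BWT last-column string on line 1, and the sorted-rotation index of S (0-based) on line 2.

All 8 rotations (rotation i = S[i:]+S[:i]):
  rot[0] = cadeBDd$
  rot[1] = adeBDd$c
  rot[2] = deBDd$ca
  rot[3] = eBDd$cad
  rot[4] = BDd$cade
  rot[5] = Dd$cadeB
  rot[6] = d$cadeBD
  rot[7] = $cadeBDd
Sorted (with $ < everything):
  sorted[0] = $cadeBDd  (last char: 'd')
  sorted[1] = BDd$cade  (last char: 'e')
  sorted[2] = Dd$cadeB  (last char: 'B')
  sorted[3] = adeBDd$c  (last char: 'c')
  sorted[4] = cadeBDd$  (last char: '$')
  sorted[5] = d$cadeBD  (last char: 'D')
  sorted[6] = deBDd$ca  (last char: 'a')
  sorted[7] = eBDd$cad  (last char: 'd')
Last column: deBc$Dad
Original string S is at sorted index 4

Answer: deBc$Dad
4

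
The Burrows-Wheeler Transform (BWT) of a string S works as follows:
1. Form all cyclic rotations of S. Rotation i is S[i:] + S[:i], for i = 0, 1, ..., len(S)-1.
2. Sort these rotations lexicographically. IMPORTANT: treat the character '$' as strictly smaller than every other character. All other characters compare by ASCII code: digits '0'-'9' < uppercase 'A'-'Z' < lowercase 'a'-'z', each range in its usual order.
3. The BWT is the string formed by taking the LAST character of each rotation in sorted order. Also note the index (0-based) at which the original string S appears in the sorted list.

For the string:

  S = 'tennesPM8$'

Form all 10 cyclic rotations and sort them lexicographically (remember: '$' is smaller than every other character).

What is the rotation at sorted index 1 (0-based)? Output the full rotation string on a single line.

All 10 rotations (rotation i = S[i:]+S[:i]):
  rot[0] = tennesPM8$
  rot[1] = ennesPM8$t
  rot[2] = nnesPM8$te
  rot[3] = nesPM8$ten
  rot[4] = esPM8$tenn
  rot[5] = sPM8$tenne
  rot[6] = PM8$tennes
  rot[7] = M8$tennesP
  rot[8] = 8$tennesPM
  rot[9] = $tennesPM8
Sorted (with $ < everything):
  sorted[0] = $tennesPM8
  sorted[1] = 8$tennesPM
  sorted[2] = M8$tennesP
  sorted[3] = PM8$tennes
  sorted[4] = ennesPM8$t
  sorted[5] = esPM8$tenn
  sorted[6] = nesPM8$ten
  sorted[7] = nnesPM8$te
  sorted[8] = sPM8$tenne
  sorted[9] = tennesPM8$
sorted[1] = 8$tennesPM

Answer: 8$tennesPM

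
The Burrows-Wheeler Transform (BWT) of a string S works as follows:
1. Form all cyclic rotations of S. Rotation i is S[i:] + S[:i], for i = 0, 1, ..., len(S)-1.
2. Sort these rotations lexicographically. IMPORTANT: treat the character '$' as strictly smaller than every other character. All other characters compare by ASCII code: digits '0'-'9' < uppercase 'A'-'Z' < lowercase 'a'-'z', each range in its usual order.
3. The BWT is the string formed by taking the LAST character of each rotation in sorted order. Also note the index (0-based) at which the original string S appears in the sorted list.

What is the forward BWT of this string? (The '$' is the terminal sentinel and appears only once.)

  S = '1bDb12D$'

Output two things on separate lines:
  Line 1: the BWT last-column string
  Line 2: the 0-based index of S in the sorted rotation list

All 8 rotations (rotation i = S[i:]+S[:i]):
  rot[0] = 1bDb12D$
  rot[1] = bDb12D$1
  rot[2] = Db12D$1b
  rot[3] = b12D$1bD
  rot[4] = 12D$1bDb
  rot[5] = 2D$1bDb1
  rot[6] = D$1bDb12
  rot[7] = $1bDb12D
Sorted (with $ < everything):
  sorted[0] = $1bDb12D  (last char: 'D')
  sorted[1] = 12D$1bDb  (last char: 'b')
  sorted[2] = 1bDb12D$  (last char: '$')
  sorted[3] = 2D$1bDb1  (last char: '1')
  sorted[4] = D$1bDb12  (last char: '2')
  sorted[5] = Db12D$1b  (last char: 'b')
  sorted[6] = b12D$1bD  (last char: 'D')
  sorted[7] = bDb12D$1  (last char: '1')
Last column: Db$12bD1
Original string S is at sorted index 2

Answer: Db$12bD1
2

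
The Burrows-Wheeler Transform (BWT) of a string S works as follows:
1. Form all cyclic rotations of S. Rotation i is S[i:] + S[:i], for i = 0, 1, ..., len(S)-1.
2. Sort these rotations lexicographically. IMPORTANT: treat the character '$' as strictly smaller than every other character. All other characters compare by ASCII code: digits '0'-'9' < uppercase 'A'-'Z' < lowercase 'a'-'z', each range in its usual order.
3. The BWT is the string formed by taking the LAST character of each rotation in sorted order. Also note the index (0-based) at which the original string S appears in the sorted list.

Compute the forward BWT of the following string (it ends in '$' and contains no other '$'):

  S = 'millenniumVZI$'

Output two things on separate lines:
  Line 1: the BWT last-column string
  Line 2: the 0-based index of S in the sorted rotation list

All 14 rotations (rotation i = S[i:]+S[:i]):
  rot[0] = millenniumVZI$
  rot[1] = illenniumVZI$m
  rot[2] = llenniumVZI$mi
  rot[3] = lenniumVZI$mil
  rot[4] = enniumVZI$mill
  rot[5] = nniumVZI$mille
  rot[6] = niumVZI$millen
  rot[7] = iumVZI$millenn
  rot[8] = umVZI$millenni
  rot[9] = mVZI$millenniu
  rot[10] = VZI$millennium
  rot[11] = ZI$millenniumV
  rot[12] = I$millenniumVZ
  rot[13] = $millenniumVZI
Sorted (with $ < everything):
  sorted[0] = $millenniumVZI  (last char: 'I')
  sorted[1] = I$millenniumVZ  (last char: 'Z')
  sorted[2] = VZI$millennium  (last char: 'm')
  sorted[3] = ZI$millenniumV  (last char: 'V')
  sorted[4] = enniumVZI$mill  (last char: 'l')
  sorted[5] = illenniumVZI$m  (last char: 'm')
  sorted[6] = iumVZI$millenn  (last char: 'n')
  sorted[7] = lenniumVZI$mil  (last char: 'l')
  sorted[8] = llenniumVZI$mi  (last char: 'i')
  sorted[9] = mVZI$millenniu  (last char: 'u')
  sorted[10] = millenniumVZI$  (last char: '$')
  sorted[11] = niumVZI$millen  (last char: 'n')
  sorted[12] = nniumVZI$mille  (last char: 'e')
  sorted[13] = umVZI$millenni  (last char: 'i')
Last column: IZmVlmnliu$nei
Original string S is at sorted index 10

Answer: IZmVlmnliu$nei
10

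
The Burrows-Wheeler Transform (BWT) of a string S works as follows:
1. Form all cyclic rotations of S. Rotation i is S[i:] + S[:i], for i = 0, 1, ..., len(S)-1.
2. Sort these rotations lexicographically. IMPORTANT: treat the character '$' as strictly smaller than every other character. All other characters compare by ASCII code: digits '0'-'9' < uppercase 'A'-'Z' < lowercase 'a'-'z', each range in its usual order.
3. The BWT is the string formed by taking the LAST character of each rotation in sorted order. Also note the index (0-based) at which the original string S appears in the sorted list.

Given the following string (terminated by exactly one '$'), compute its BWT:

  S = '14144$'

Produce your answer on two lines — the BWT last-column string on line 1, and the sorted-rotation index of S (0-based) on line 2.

All 6 rotations (rotation i = S[i:]+S[:i]):
  rot[0] = 14144$
  rot[1] = 4144$1
  rot[2] = 144$14
  rot[3] = 44$141
  rot[4] = 4$1414
  rot[5] = $14144
Sorted (with $ < everything):
  sorted[0] = $14144  (last char: '4')
  sorted[1] = 14144$  (last char: '$')
  sorted[2] = 144$14  (last char: '4')
  sorted[3] = 4$1414  (last char: '4')
  sorted[4] = 4144$1  (last char: '1')
  sorted[5] = 44$141  (last char: '1')
Last column: 4$4411
Original string S is at sorted index 1

Answer: 4$4411
1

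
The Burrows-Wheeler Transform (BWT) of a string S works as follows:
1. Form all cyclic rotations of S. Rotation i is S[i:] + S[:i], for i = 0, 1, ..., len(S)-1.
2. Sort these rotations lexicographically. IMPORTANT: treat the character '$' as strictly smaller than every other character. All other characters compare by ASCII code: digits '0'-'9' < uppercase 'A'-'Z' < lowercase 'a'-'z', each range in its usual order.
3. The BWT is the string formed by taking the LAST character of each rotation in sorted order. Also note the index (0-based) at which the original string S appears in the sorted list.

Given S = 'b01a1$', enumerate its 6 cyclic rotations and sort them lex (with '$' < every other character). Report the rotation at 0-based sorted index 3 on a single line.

Answer: 1a1$b0

Derivation:
All 6 rotations (rotation i = S[i:]+S[:i]):
  rot[0] = b01a1$
  rot[1] = 01a1$b
  rot[2] = 1a1$b0
  rot[3] = a1$b01
  rot[4] = 1$b01a
  rot[5] = $b01a1
Sorted (with $ < everything):
  sorted[0] = $b01a1
  sorted[1] = 01a1$b
  sorted[2] = 1$b01a
  sorted[3] = 1a1$b0
  sorted[4] = a1$b01
  sorted[5] = b01a1$
sorted[3] = 1a1$b0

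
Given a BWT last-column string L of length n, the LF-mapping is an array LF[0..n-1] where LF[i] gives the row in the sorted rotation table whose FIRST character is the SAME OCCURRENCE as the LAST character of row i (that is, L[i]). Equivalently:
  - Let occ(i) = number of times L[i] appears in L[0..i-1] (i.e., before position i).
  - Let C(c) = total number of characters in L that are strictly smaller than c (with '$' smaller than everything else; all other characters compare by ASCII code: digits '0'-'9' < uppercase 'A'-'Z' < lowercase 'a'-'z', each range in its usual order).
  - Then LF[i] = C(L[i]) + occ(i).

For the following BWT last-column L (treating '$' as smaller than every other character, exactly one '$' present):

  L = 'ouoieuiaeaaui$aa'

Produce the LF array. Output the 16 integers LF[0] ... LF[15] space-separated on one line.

Char counts: '$':1, 'a':5, 'e':2, 'i':3, 'o':2, 'u':3
C (first-col start): C('$')=0, C('a')=1, C('e')=6, C('i')=8, C('o')=11, C('u')=13
L[0]='o': occ=0, LF[0]=C('o')+0=11+0=11
L[1]='u': occ=0, LF[1]=C('u')+0=13+0=13
L[2]='o': occ=1, LF[2]=C('o')+1=11+1=12
L[3]='i': occ=0, LF[3]=C('i')+0=8+0=8
L[4]='e': occ=0, LF[4]=C('e')+0=6+0=6
L[5]='u': occ=1, LF[5]=C('u')+1=13+1=14
L[6]='i': occ=1, LF[6]=C('i')+1=8+1=9
L[7]='a': occ=0, LF[7]=C('a')+0=1+0=1
L[8]='e': occ=1, LF[8]=C('e')+1=6+1=7
L[9]='a': occ=1, LF[9]=C('a')+1=1+1=2
L[10]='a': occ=2, LF[10]=C('a')+2=1+2=3
L[11]='u': occ=2, LF[11]=C('u')+2=13+2=15
L[12]='i': occ=2, LF[12]=C('i')+2=8+2=10
L[13]='$': occ=0, LF[13]=C('$')+0=0+0=0
L[14]='a': occ=3, LF[14]=C('a')+3=1+3=4
L[15]='a': occ=4, LF[15]=C('a')+4=1+4=5

Answer: 11 13 12 8 6 14 9 1 7 2 3 15 10 0 4 5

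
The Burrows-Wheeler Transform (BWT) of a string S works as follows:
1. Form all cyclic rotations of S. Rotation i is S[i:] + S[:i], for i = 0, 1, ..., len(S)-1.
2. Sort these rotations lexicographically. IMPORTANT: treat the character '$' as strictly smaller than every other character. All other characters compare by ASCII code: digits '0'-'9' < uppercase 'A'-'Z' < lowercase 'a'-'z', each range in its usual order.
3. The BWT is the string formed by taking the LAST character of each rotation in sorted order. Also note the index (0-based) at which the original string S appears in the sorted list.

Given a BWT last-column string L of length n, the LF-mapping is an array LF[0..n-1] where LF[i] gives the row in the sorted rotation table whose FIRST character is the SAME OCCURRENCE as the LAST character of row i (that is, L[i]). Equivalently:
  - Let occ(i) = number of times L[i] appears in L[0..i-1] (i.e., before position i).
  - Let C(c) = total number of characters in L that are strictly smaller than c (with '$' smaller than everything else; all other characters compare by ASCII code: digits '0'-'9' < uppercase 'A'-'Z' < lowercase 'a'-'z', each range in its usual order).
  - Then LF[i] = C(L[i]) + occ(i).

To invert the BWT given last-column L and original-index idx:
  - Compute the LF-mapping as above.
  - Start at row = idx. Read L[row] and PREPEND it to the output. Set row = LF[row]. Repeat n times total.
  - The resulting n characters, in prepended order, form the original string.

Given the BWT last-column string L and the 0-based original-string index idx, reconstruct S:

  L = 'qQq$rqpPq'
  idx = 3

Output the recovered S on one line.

LF mapping: 4 2 5 0 8 6 3 1 7
Walk LF starting at row 3, prepending L[row]:
  step 1: row=3, L[3]='$', prepend. Next row=LF[3]=0
  step 2: row=0, L[0]='q', prepend. Next row=LF[0]=4
  step 3: row=4, L[4]='r', prepend. Next row=LF[4]=8
  step 4: row=8, L[8]='q', prepend. Next row=LF[8]=7
  step 5: row=7, L[7]='P', prepend. Next row=LF[7]=1
  step 6: row=1, L[1]='Q', prepend. Next row=LF[1]=2
  step 7: row=2, L[2]='q', prepend. Next row=LF[2]=5
  step 8: row=5, L[5]='q', prepend. Next row=LF[5]=6
  step 9: row=6, L[6]='p', prepend. Next row=LF[6]=3
Reversed output: pqqQPqrq$

Answer: pqqQPqrq$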